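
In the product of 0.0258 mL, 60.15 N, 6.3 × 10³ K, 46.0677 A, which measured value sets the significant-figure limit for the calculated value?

0.0258 mL → 3 s.f.; 60.15 N → 4 s.f.; 6.3 × 10³ K → 2 s.f.; 46.0677 A → 6 s.f.
The fewest is 2 significant figures, from 6.3 × 10³ K.

6.3 × 10³ K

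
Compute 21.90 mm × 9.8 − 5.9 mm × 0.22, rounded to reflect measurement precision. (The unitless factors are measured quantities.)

2.1 × 10^2 mm

21.90 × 9.8 = 214.62 → 2.1 × 10^2 mm (2 s.f., last digit at the 10^1 place).
5.9 × 0.22 = 1.298 → 1.3 mm (2 s.f., last digit at the 10^-1 place).
Difference: 213.322 mm; keep the coarser place, 10^1.
Result: 2.1 × 10^2 mm.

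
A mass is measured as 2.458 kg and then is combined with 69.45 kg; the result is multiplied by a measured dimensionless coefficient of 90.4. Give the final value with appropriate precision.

6.50 × 10³ kg

2.458 kg + 69.45 kg = 71.908 kg; the sum is limited to 2 decimal places (4 s.f.).
Carrying full precision, 71.908 × 90.4 = 6500.4832 kg; 90.4 has 3 s.f., so the result keeps min(4, 3) = 3 s.f.
Rounded to 3 significant figures: 6.50 × 10³ kg.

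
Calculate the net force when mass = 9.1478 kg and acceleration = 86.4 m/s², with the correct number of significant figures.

790. N

net force = 9.1478 kg × 86.4 m/s² = 790.36992 N.
9.1478 has 5 significant figures; 86.4 has 3.
Division/multiplication keeps the fewest: 3 significant figures.
Rounded: 790. N.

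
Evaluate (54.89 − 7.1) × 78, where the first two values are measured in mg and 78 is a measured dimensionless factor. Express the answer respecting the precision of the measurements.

54.89 mg − 7.1 mg = 47.79 mg; the difference is limited to 1 decimal place (3 s.f.).
Carrying full precision, 47.79 × 78 = 3727.62 mg; 78 has 2 s.f., so the result keeps min(3, 2) = 2 s.f.
Rounded to 2 significant figures: 3.7 × 10³ mg.

3.7 × 10³ mg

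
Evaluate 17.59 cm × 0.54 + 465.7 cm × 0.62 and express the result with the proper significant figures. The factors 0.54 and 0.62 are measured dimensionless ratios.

3.0 × 10² cm

17.59 × 0.54 = 9.4986 → 9.5 cm (2 s.f., last digit at the 10^-1 place).
465.7 × 0.62 = 288.734 → 2.9 × 10² cm (2 s.f., last digit at the 10^1 place).
Sum: 298.2326 cm; keep the coarser place, 10^1.
Result: 3.0 × 10² cm.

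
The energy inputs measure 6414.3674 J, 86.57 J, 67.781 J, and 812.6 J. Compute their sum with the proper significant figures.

7381.3 J

6414.3674 J + 86.57 J + 67.781 J + 812.6 J = 7381.3184 J.
Addition/subtraction keeps the fewest decimal places: 6414.3674 → 4 decimal places, 86.57 → 2 decimal places, 67.781 → 3 decimal places, 812.6 → 1 decimal place; limit is 1.
Rounded to 1 decimal place: 7381.3 J.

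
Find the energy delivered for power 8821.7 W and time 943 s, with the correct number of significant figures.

energy delivered = 8821.7 W × 943 s = 8318863.1 J.
8821.7 has 5 significant figures; 943 has 3.
Division/multiplication keeps the fewest: 3 significant figures.
Rounded: 8.32 × 10^6 J.

8.32 × 10^6 J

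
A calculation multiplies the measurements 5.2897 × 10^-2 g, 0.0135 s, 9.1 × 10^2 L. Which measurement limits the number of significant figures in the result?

5.2897 × 10^-2 g → 5 s.f.; 0.0135 s → 3 s.f.; 9.1 × 10^2 L → 2 s.f.
The fewest is 2 significant figures, from 9.1 × 10^2 L.

9.1 × 10^2 L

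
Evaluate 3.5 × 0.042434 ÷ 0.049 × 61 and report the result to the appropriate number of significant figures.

1.8 × 10^2

3.5 × 0.042434 ÷ 0.049 × 61 = 184.891
Multiplication/division keeps the fewest significant figures: 3.5 → 2 s.f., 0.042434 → 5 s.f., 0.049 → 2 s.f., 61 → 2 s.f.; limit is 2.
Rounded to 2 significant figures: 1.8 × 10^2.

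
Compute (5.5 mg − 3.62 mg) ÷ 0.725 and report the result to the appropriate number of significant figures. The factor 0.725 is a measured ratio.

5.5 mg − 3.62 mg = 1.88 mg; the difference is limited to 1 decimal place (2 s.f.).
Carrying full precision, 1.88 ÷ 0.725 = 2.59310344828… mg; 0.725 has 3 s.f., so the result keeps min(2, 3) = 2 s.f.
Rounded to 2 significant figures: 2.6 mg.

2.6 mg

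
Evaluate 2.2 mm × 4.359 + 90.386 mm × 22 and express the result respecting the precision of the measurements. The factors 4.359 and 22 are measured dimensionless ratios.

2.0 × 10³ mm

2.2 × 4.359 = 9.5898 → 9.6 mm (2 s.f., last digit at the 10^-1 place).
90.386 × 22 = 1988.492 → 2.0 × 10³ mm (2 s.f., last digit at the 10^2 place).
Sum: 1998.0818 mm; keep the coarser place, 10^2.
Result: 2.0 × 10³ mm.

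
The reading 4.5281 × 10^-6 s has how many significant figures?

4.5281 × 10^-6: in scientific notation every digit of the coefficient is significant.

5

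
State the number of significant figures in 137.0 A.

4

137.0: trailing zeros after a decimal point are significant.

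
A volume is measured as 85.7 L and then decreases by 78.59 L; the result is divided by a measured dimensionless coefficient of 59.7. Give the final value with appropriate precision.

1.2 × 10^-1 L

85.7 L − 78.59 L = 7.11 L; the difference is limited to 1 decimal place (2 s.f.).
Carrying full precision, 7.11 ÷ 59.7 = 0.119095477387… L; 59.7 has 3 s.f., so the result keeps min(2, 3) = 2 s.f.
Rounded to 2 significant figures: 1.2 × 10^-1 L.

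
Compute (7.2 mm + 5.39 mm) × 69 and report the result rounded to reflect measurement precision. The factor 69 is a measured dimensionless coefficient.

8.7 × 10^2 mm

7.2 mm + 5.39 mm = 12.59 mm; the sum is limited to 1 decimal place (3 s.f.).
Carrying full precision, 12.59 × 69 = 868.71 mm; 69 has 2 s.f., so the result keeps min(3, 2) = 2 s.f.
Rounded to 2 significant figures: 8.7 × 10^2 mm.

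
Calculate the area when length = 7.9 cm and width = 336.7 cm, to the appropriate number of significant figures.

2.7 × 10³ cm²

area = 7.9 cm × 336.7 cm = 2659.93 cm².
7.9 has 2 significant figures; 336.7 has 4.
Division/multiplication keeps the fewest: 2 significant figures.
Rounded: 2.7 × 10³ cm².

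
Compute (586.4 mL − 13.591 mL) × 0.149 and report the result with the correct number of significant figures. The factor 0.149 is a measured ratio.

586.4 mL − 13.591 mL = 572.809 mL; the difference is limited to 1 decimal place (4 s.f.).
Carrying full precision, 572.809 × 0.149 = 85.348541 mL; 0.149 has 3 s.f., so the result keeps min(4, 3) = 3 s.f.
Rounded to 3 significant figures: 85.3 mL.

85.3 mL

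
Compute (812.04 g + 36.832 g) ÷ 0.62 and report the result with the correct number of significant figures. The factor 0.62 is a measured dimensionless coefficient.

1.4 × 10³ g

812.04 g + 36.832 g = 848.872 g; the sum is limited to 2 decimal places (5 s.f.).
Carrying full precision, 848.872 ÷ 0.62 = 1369.1483871… g; 0.62 has 2 s.f., so the result keeps min(5, 2) = 2 s.f.
Rounded to 2 significant figures: 1.4 × 10³ g.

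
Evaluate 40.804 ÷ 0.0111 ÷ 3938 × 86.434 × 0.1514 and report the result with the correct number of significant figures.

12.2

40.804 ÷ 0.0111 ÷ 3938 × 86.434 × 0.1514 = 12.2155924604…
Multiplication/division keeps the fewest significant figures: 40.804 → 5 s.f., 0.0111 → 3 s.f., 3938 → 4 s.f., 86.434 → 5 s.f., 0.1514 → 4 s.f.; limit is 3.
Rounded to 3 significant figures: 12.2.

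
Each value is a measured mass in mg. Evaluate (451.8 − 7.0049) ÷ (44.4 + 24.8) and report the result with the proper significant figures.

451.8 − 7.0049 = 444.7951, limited to 1 d.p. → 4 s.f.; 44.4 + 24.8 = 69.2, limited to 1 d.p. → 3 s.f.
Carrying full precision, 444.7951 ÷ 69.2 = 6.42767485549…; keep min(4, 3) = 3 s.f.
Rounded to 3 significant figures: 6.43.

6.43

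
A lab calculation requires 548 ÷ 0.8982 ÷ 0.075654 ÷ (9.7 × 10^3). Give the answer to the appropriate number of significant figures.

548 ÷ 0.8982 ÷ 0.075654 ÷ (9.7 × 10^3) = 0.831388242434…
Multiplication/division keeps the fewest significant figures: 548 → 3 s.f., 0.8982 → 4 s.f., 0.075654 → 5 s.f., 9.7 × 10^3 → 2 s.f.; limit is 2.
Rounded to 2 significant figures: 0.83.

0.83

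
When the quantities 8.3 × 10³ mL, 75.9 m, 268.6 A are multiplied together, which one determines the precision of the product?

8.3 × 10³ mL

8.3 × 10³ mL → 2 s.f.; 75.9 m → 3 s.f.; 268.6 A → 4 s.f.
The fewest is 2 significant figures, from 8.3 × 10³ mL.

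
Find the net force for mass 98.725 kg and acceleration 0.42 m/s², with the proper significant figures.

net force = 98.725 kg × 0.42 m/s² = 41.4645 N.
98.725 has 5 significant figures; 0.42 has 2.
Division/multiplication keeps the fewest: 2 significant figures.
Rounded: 41 N.

41 N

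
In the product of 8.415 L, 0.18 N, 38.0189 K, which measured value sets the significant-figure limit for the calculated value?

0.18 N

8.415 L → 4 s.f.; 0.18 N → 2 s.f.; 38.0189 K → 6 s.f.
The fewest is 2 significant figures, from 0.18 N.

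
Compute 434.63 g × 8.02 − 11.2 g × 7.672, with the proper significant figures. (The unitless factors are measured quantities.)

434.63 × 8.02 = 3485.7326 → 3.49 × 10³ g (3 s.f., last digit at the 10^1 place).
11.2 × 7.672 = 85.9264 → 85.9 g (3 s.f., last digit at the 10^-1 place).
Difference: 3399.8062 g; keep the coarser place, 10^1.
Result: 3.40 × 10³ g.

3.40 × 10³ g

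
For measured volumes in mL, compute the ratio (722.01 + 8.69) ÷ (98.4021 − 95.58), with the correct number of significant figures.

722.01 + 8.69 = 730.70, limited to 2 d.p. → 5 s.f.; 98.4021 − 95.58 = 2.8221, limited to 2 d.p. → 3 s.f.
Carrying full precision, 730.70 ÷ 2.8221 = 258.920661918…; keep min(5, 3) = 3 s.f.
Rounded to 3 significant figures: 259.

259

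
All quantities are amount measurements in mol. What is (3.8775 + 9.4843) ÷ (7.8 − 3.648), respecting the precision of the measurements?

3.2

3.8775 + 9.4843 = 13.3618, limited to 4 d.p. → 6 s.f.; 7.8 − 3.648 = 4.152, limited to 1 d.p. → 2 s.f.
Carrying full precision, 13.3618 ÷ 4.152 = 3.21815992293…; keep min(6, 2) = 2 s.f.
Rounded to 2 significant figures: 3.2.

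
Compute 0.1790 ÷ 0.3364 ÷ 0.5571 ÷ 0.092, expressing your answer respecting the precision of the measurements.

1.0 × 10¹

0.1790 ÷ 0.3364 ÷ 0.5571 ÷ 0.092 = 10.3818812745…
Multiplication/division keeps the fewest significant figures: 0.1790 → 4 s.f., 0.3364 → 4 s.f., 0.5571 → 4 s.f., 0.092 → 2 s.f.; limit is 2.
Rounded to 2 significant figures: 1.0 × 10¹.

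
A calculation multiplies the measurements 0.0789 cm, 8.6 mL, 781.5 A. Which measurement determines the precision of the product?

8.6 mL

0.0789 cm → 3 s.f.; 8.6 mL → 2 s.f.; 781.5 A → 4 s.f.
The fewest is 2 significant figures, from 8.6 mL.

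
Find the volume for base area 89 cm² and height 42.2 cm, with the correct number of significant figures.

volume = 89 cm² × 42.2 cm = 3755.8 cm³.
89 has 2 significant figures; 42.2 has 3.
Division/multiplication keeps the fewest: 2 significant figures.
Rounded: 3.8 × 10^3 cm³.

3.8 × 10^3 cm³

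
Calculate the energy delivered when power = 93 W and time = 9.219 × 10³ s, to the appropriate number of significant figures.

8.6 × 10⁵ J

energy delivered = 93 W × 9.219 × 10³ s = 857367 J.
93 has 2 significant figures; 9.219 × 10³ has 4.
Division/multiplication keeps the fewest: 2 significant figures.
Rounded: 8.6 × 10⁵ J.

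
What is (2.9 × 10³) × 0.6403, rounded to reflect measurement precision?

1.9 × 10³

(2.9 × 10³) × 0.6403 = 1856.87
Multiplication/division keeps the fewest significant figures: 2.9 × 10³ → 2 s.f., 0.6403 → 4 s.f.; limit is 2.
Rounded to 2 significant figures: 1.9 × 10³.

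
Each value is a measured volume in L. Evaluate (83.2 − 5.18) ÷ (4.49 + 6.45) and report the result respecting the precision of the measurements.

7.13

83.2 − 5.18 = 78.02, limited to 1 d.p. → 3 s.f.; 4.49 + 6.45 = 10.94, limited to 2 d.p. → 4 s.f.
Carrying full precision, 78.02 ÷ 10.94 = 7.13162705667…; keep min(3, 4) = 3 s.f.
Rounded to 3 significant figures: 7.13.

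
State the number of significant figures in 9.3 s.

2

9.3: every digit is nonzero and significant.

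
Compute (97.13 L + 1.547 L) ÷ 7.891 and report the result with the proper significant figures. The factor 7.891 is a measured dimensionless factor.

97.13 L + 1.547 L = 98.677 L; the sum is limited to 2 decimal places (4 s.f.).
Carrying full precision, 98.677 ÷ 7.891 = 12.5050057027… L; 7.891 has 4 s.f., so the result keeps min(4, 4) = 4 s.f.
Rounded to 4 significant figures: 12.51 L.

12.51 L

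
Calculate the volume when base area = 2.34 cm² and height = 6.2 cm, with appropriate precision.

volume = 2.34 cm² × 6.2 cm = 14.508 cm³.
2.34 has 3 significant figures; 6.2 has 2.
Division/multiplication keeps the fewest: 2 significant figures.
Rounded: 15 cm³.

15 cm³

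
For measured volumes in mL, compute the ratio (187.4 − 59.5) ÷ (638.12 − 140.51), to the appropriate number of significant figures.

0.2570

187.4 − 59.5 = 127.9, limited to 1 d.p. → 4 s.f.; 638.12 − 140.51 = 497.61, limited to 2 d.p. → 5 s.f.
Carrying full precision, 127.9 ÷ 497.61 = 0.257028596692…; keep min(4, 5) = 4 s.f.
Rounded to 4 significant figures: 0.2570.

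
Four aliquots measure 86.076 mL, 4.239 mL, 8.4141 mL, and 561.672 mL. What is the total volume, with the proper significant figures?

660.401 mL

86.076 mL + 4.239 mL + 8.4141 mL + 561.672 mL = 660.4011 mL.
Addition/subtraction keeps the fewest decimal places: 86.076 → 3 decimal places, 4.239 → 3 decimal places, 8.4141 → 4 decimal places, 561.672 → 3 decimal places; limit is 3.
Rounded to 3 decimal places: 660.401 mL.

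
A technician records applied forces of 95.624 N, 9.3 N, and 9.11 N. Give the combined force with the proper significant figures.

95.624 N + 9.3 N + 9.11 N = 114.034 N.
Addition/subtraction keeps the fewest decimal places: 95.624 → 3 decimal places, 9.3 → 1 decimal place, 9.11 → 2 decimal places; limit is 1.
Rounded to 1 decimal place: 114.0 N.

114.0 N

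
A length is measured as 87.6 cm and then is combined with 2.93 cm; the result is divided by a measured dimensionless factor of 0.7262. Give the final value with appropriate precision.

125 cm

87.6 cm + 2.93 cm = 90.53 cm; the sum is limited to 1 decimal place (3 s.f.).
Carrying full precision, 90.53 ÷ 0.7262 = 124.662627375… cm; 0.7262 has 4 s.f., so the result keeps min(3, 4) = 3 s.f.
Rounded to 3 significant figures: 125 cm.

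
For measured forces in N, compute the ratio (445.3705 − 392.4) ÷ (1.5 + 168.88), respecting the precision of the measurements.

0.311

445.3705 − 392.4 = 52.9705, limited to 1 d.p. → 3 s.f.; 1.5 + 168.88 = 170.38, limited to 1 d.p. → 4 s.f.
Carrying full precision, 52.9705 ÷ 170.38 = 0.310896231952…; keep min(3, 4) = 3 s.f.
Rounded to 3 significant figures: 0.311.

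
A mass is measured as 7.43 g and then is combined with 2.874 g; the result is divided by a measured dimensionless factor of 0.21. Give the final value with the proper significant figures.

7.43 g + 2.874 g = 10.304 g; the sum is limited to 2 decimal places (4 s.f.).
Carrying full precision, 10.304 ÷ 0.21 = 49.0666666667… g; 0.21 has 2 s.f., so the result keeps min(4, 2) = 2 s.f.
Rounded to 2 significant figures: 49 g.

49 g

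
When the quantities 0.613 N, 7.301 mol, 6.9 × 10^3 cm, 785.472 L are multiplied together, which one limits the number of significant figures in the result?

6.9 × 10^3 cm

0.613 N → 3 s.f.; 7.301 mol → 4 s.f.; 6.9 × 10^3 cm → 2 s.f.; 785.472 L → 6 s.f.
The fewest is 2 significant figures, from 6.9 × 10^3 cm.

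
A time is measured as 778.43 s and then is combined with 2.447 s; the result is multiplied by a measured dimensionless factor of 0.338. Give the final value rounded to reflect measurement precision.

778.43 s + 2.447 s = 780.877 s; the sum is limited to 2 decimal places (5 s.f.).
Carrying full precision, 780.877 × 0.338 = 263.936426 s; 0.338 has 3 s.f., so the result keeps min(5, 3) = 3 s.f.
Rounded to 3 significant figures: 264 s.

264 s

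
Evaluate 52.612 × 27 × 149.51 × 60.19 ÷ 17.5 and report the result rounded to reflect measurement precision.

7.3 × 10^5

52.612 × 27 × 149.51 × 60.19 ÷ 17.5 = 730474.587292…
Multiplication/division keeps the fewest significant figures: 52.612 → 5 s.f., 27 → 2 s.f., 149.51 → 5 s.f., 60.19 → 4 s.f., 17.5 → 3 s.f.; limit is 2.
Rounded to 2 significant figures: 7.3 × 10^5.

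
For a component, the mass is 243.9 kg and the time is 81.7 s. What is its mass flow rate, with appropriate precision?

mass flow rate = 243.9 kg ÷ 81.7 s = 2.9853121175… kg/s.
243.9 has 4 significant figures; 81.7 has 3.
Division/multiplication keeps the fewest: 3 significant figures.
Rounded: 2.99 kg/s.

2.99 kg/s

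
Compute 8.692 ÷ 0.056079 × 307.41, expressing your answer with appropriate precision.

8.692 ÷ 0.056079 × 307.41 = 47647.2069759…
Multiplication/division keeps the fewest significant figures: 8.692 → 4 s.f., 0.056079 → 5 s.f., 307.41 → 5 s.f.; limit is 4.
Rounded to 4 significant figures: 4.765 × 10^4.

4.765 × 10^4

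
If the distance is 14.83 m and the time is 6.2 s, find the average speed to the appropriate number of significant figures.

average speed = 14.83 m ÷ 6.2 s = 2.39193548387… m/s.
14.83 has 4 significant figures; 6.2 has 2.
Division/multiplication keeps the fewest: 2 significant figures.
Rounded: 2.4 m/s.

2.4 m/s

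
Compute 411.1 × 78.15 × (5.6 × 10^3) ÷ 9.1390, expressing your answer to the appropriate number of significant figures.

2.0 × 10^7

411.1 × 78.15 × (5.6 × 10^3) ÷ 9.1390 = 19686377.503…
Multiplication/division keeps the fewest significant figures: 411.1 → 4 s.f., 78.15 → 4 s.f., 5.6 × 10^3 → 2 s.f., 9.1390 → 5 s.f.; limit is 2.
Rounded to 2 significant figures: 2.0 × 10^7.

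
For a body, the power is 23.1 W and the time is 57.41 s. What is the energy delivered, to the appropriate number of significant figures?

energy delivered = 23.1 W × 57.41 s = 1326.171 J.
23.1 has 3 significant figures; 57.41 has 4.
Division/multiplication keeps the fewest: 3 significant figures.
Rounded: 1.33 × 10^3 J.

1.33 × 10^3 J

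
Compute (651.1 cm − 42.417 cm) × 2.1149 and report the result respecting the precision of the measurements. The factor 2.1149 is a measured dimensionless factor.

1287 cm

651.1 cm − 42.417 cm = 608.683 cm; the difference is limited to 1 decimal place (4 s.f.).
Carrying full precision, 608.683 × 2.1149 = 1287.3036767 cm; 2.1149 has 5 s.f., so the result keeps min(4, 5) = 4 s.f.
Rounded to 4 significant figures: 1287 cm.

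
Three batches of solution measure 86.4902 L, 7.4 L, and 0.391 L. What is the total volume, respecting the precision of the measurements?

86.4902 L + 7.4 L + 0.391 L = 94.2812 L.
Addition/subtraction keeps the fewest decimal places: 86.4902 → 4 decimal places, 7.4 → 1 decimal place, 0.391 → 3 decimal places; limit is 1.
Rounded to 1 decimal place: 94.3 L.

94.3 L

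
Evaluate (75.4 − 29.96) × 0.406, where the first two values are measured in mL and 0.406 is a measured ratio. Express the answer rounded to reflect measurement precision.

75.4 mL − 29.96 mL = 45.44 mL; the difference is limited to 1 decimal place (3 s.f.).
Carrying full precision, 45.44 × 0.406 = 18.44864 mL; 0.406 has 3 s.f., so the result keeps min(3, 3) = 3 s.f.
Rounded to 3 significant figures: 18.4 mL.

18.4 mL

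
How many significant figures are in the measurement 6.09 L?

6.09: zeros between nonzero digits are significant.

3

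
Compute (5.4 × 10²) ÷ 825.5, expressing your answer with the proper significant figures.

0.65

(5.4 × 10²) ÷ 825.5 = 0.654149000606…
Multiplication/division keeps the fewest significant figures: 5.4 × 10² → 2 s.f., 825.5 → 4 s.f.; limit is 2.
Rounded to 2 significant figures: 0.65.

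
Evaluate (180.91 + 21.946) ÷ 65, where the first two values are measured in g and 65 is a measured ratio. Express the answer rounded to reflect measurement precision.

180.91 g + 21.946 g = 202.856 g; the sum is limited to 2 decimal places (5 s.f.).
Carrying full precision, 202.856 ÷ 65 = 3.12086153846… g; 65 has 2 s.f., so the result keeps min(5, 2) = 2 s.f.
Rounded to 2 significant figures: 3.1 g.

3.1 g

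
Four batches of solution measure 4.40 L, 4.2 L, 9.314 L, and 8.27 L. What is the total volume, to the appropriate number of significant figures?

26.2 L

4.40 L + 4.2 L + 9.314 L + 8.27 L = 26.184 L.
Addition/subtraction keeps the fewest decimal places: 4.40 → 2 decimal places, 4.2 → 1 decimal place, 9.314 → 3 decimal places, 8.27 → 2 decimal places; limit is 1.
Rounded to 1 decimal place: 26.2 L.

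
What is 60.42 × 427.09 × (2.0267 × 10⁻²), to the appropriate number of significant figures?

523.0

60.42 × 427.09 × (2.0267 × 10⁻²) = 522.985431673…
Multiplication/division keeps the fewest significant figures: 60.42 → 4 s.f., 427.09 → 5 s.f., 2.0267 × 10⁻² → 5 s.f.; limit is 4.
Rounded to 4 significant figures: 523.0.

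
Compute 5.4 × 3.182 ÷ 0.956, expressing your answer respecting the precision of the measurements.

18

5.4 × 3.182 ÷ 0.956 = 17.9736401674…
Multiplication/division keeps the fewest significant figures: 5.4 → 2 s.f., 3.182 → 4 s.f., 0.956 → 3 s.f.; limit is 2.
Rounded to 2 significant figures: 18.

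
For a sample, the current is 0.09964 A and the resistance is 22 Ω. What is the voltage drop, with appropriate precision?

2.2 V

voltage drop = 0.09964 A × 22 Ω = 2.19208 V.
0.09964 has 4 significant figures; 22 has 2.
Division/multiplication keeps the fewest: 2 significant figures.
Rounded: 2.2 V.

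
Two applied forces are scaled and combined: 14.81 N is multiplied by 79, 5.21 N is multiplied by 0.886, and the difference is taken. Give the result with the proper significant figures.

1.2 × 10³ N

14.81 × 79 = 1169.99 → 1.2 × 10³ N (2 s.f., last digit at the 10^2 place).
5.21 × 0.886 = 4.61606 → 4.62 N (3 s.f., last digit at the 10^-2 place).
Difference: 1165.37394 N; keep the coarser place, 10^2.
Result: 1.2 × 10³ N.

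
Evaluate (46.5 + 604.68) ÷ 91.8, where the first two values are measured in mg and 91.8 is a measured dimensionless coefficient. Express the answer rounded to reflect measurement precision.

46.5 mg + 604.68 mg = 651.18 mg; the sum is limited to 1 decimal place (4 s.f.).
Carrying full precision, 651.18 ÷ 91.8 = 7.09346405229… mg; 91.8 has 3 s.f., so the result keeps min(4, 3) = 3 s.f.
Rounded to 3 significant figures: 7.09 mg.

7.09 mg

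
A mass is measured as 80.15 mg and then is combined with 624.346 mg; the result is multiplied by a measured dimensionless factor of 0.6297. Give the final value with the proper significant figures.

80.15 mg + 624.346 mg = 704.496 mg; the sum is limited to 2 decimal places (5 s.f.).
Carrying full precision, 704.496 × 0.6297 = 443.6211312 mg; 0.6297 has 4 s.f., so the result keeps min(5, 4) = 4 s.f.
Rounded to 4 significant figures: 443.6 mg.

443.6 mg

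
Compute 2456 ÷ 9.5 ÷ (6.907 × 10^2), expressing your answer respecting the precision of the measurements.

2456 ÷ 9.5 ÷ (6.907 × 10^2) = 0.374296099304…
Multiplication/division keeps the fewest significant figures: 2456 → 4 s.f., 9.5 → 2 s.f., 6.907 × 10^2 → 4 s.f.; limit is 2.
Rounded to 2 significant figures: 0.37.

0.37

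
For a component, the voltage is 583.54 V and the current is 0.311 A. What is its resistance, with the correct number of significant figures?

1.88 × 10^3 Ω

resistance = 583.54 V ÷ 0.311 A = 1876.33440514… Ω.
583.54 has 5 significant figures; 0.311 has 3.
Division/multiplication keeps the fewest: 3 significant figures.
Rounded: 1.88 × 10^3 Ω.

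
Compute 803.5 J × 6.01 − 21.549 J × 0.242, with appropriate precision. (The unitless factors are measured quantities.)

803.5 × 6.01 = 4829.035 → 4.83 × 10³ J (3 s.f., last digit at the 10^1 place).
21.549 × 0.242 = 5.214858 → 5.21 J (3 s.f., last digit at the 10^-2 place).
Difference: 4823.820142 J; keep the coarser place, 10^1.
Result: 4.82 × 10³ J.

4.82 × 10³ J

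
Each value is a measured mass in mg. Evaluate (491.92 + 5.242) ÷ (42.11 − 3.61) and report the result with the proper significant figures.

491.92 + 5.242 = 497.162, limited to 2 d.p. → 5 s.f.; 42.11 − 3.61 = 38.50, limited to 2 d.p. → 4 s.f.
Carrying full precision, 497.162 ÷ 38.50 = 12.9132987013…; keep min(5, 4) = 4 s.f.
Rounded to 4 significant figures: 12.91.

12.91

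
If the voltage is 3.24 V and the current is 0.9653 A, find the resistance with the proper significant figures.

resistance = 3.24 V ÷ 0.9653 A = 3.35646949135… Ω.
3.24 has 3 significant figures; 0.9653 has 4.
Division/multiplication keeps the fewest: 3 significant figures.
Rounded: 3.36 Ω.

3.36 Ω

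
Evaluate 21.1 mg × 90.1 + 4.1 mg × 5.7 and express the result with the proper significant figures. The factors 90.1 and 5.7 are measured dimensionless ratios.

21.1 × 90.1 = 1901.11 → 1.90 × 10³ mg (3 s.f., last digit at the 10^1 place).
4.1 × 5.7 = 23.37 → 23 mg (2 s.f., last digit at the 10^0 place).
Sum: 1924.48 mg; keep the coarser place, 10^1.
Result: 1.92 × 10³ mg.

1.92 × 10³ mg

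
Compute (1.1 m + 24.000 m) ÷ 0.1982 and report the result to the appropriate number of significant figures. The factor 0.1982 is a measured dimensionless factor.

127 m

1.1 m + 24.000 m = 25.100 m; the sum is limited to 1 decimal place (3 s.f.).
Carrying full precision, 25.100 ÷ 0.1982 = 126.63975782… m; 0.1982 has 4 s.f., so the result keeps min(3, 4) = 3 s.f.
Rounded to 3 significant figures: 127 m.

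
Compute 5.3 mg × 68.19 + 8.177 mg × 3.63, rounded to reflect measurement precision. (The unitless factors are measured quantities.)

5.3 × 68.19 = 361.407 → 3.6 × 10^2 mg (2 s.f., last digit at the 10^1 place).
8.177 × 3.63 = 29.68251 → 29.7 mg (3 s.f., last digit at the 10^-1 place).
Sum: 391.08951 mg; keep the coarser place, 10^1.
Result: 3.9 × 10^2 mg.

3.9 × 10^2 mg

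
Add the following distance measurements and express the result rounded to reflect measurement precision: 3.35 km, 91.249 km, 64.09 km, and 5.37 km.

3.35 km + 91.249 km + 64.09 km + 5.37 km = 164.059 km.
Addition/subtraction keeps the fewest decimal places: 3.35 → 2 decimal places, 91.249 → 3 decimal places, 64.09 → 2 decimal places, 5.37 → 2 decimal places; limit is 2.
Rounded to 2 decimal places: 164.06 km.

164.06 km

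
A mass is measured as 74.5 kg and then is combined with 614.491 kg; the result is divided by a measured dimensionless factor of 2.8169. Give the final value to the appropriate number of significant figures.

244.6 kg

74.5 kg + 614.491 kg = 688.991 kg; the sum is limited to 1 decimal place (4 s.f.).
Carrying full precision, 688.991 ÷ 2.8169 = 244.591927296… kg; 2.8169 has 5 s.f., so the result keeps min(4, 5) = 4 s.f.
Rounded to 4 significant figures: 244.6 kg.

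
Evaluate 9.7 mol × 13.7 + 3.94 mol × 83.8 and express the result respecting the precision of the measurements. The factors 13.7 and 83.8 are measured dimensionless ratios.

4.6 × 10² mol

9.7 × 13.7 = 132.89 → 1.3 × 10² mol (2 s.f., last digit at the 10^1 place).
3.94 × 83.8 = 330.172 → 3.30 × 10² mol (3 s.f., last digit at the 10^0 place).
Sum: 463.062 mol; keep the coarser place, 10^1.
Result: 4.6 × 10² mol.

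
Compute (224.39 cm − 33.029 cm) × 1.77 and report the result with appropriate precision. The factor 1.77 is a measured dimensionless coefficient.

224.39 cm − 33.029 cm = 191.361 cm; the difference is limited to 2 decimal places (5 s.f.).
Carrying full precision, 191.361 × 1.77 = 338.70897 cm; 1.77 has 3 s.f., so the result keeps min(5, 3) = 3 s.f.
Rounded to 3 significant figures: 339 cm.

339 cm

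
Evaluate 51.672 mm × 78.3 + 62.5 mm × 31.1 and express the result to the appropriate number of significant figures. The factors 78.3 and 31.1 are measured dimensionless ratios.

5.99 × 10^3 mm

51.672 × 78.3 = 4045.9176 → 4.05 × 10^3 mm (3 s.f., last digit at the 10^1 place).
62.5 × 31.1 = 1943.75 → 1.94 × 10^3 mm (3 s.f., last digit at the 10^1 place).
Sum: 5989.6676 mm; keep the coarser place, 10^1.
Result: 5.99 × 10^3 mm.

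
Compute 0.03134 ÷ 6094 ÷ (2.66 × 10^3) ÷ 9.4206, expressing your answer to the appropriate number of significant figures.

2.05 × 10^-10

0.03134 ÷ 6094 ÷ (2.66 × 10^3) ÷ 9.4206 = 2.05227871834 × 10^-10…
Multiplication/division keeps the fewest significant figures: 0.03134 → 4 s.f., 6094 → 4 s.f., 2.66 × 10^3 → 3 s.f., 9.4206 → 5 s.f.; limit is 3.
Rounded to 3 significant figures: 2.05 × 10^-10.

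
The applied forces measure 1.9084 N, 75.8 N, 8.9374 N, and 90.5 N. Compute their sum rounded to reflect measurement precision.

1.9084 N + 75.8 N + 8.9374 N + 90.5 N = 177.1458 N.
Addition/subtraction keeps the fewest decimal places: 1.9084 → 4 decimal places, 75.8 → 1 decimal place, 8.9374 → 4 decimal places, 90.5 → 1 decimal place; limit is 1.
Rounded to 1 decimal place: 177.1 N.

177.1 N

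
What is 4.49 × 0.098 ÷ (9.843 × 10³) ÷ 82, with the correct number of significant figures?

4.49 × 0.098 ÷ (9.843 × 10³) ÷ 82 = 5.45168907952 × 10^-7…
Multiplication/division keeps the fewest significant figures: 4.49 → 3 s.f., 0.098 → 2 s.f., 9.843 × 10³ → 4 s.f., 82 → 2 s.f.; limit is 2.
Rounded to 2 significant figures: 5.5 × 10⁻⁷.

5.5 × 10⁻⁷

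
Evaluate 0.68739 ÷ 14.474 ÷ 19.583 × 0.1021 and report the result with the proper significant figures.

2.476 × 10⁻⁴

0.68739 ÷ 14.474 ÷ 19.583 × 0.1021 = 0.000247605997371…
Multiplication/division keeps the fewest significant figures: 0.68739 → 5 s.f., 14.474 → 5 s.f., 19.583 → 5 s.f., 0.1021 → 4 s.f.; limit is 4.
Rounded to 4 significant figures: 2.476 × 10⁻⁴.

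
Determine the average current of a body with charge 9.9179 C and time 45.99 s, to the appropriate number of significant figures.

average current = 9.9179 C ÷ 45.99 s = 0.215653402914… A.
9.9179 has 5 significant figures; 45.99 has 4.
Division/multiplication keeps the fewest: 4 significant figures.
Rounded: 0.2157 A.

0.2157 A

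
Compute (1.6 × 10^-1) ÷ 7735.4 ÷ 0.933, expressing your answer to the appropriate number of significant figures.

(1.6 × 10^-1) ÷ 7735.4 ÷ 0.933 = 0.0000221694828699…
Multiplication/division keeps the fewest significant figures: 1.6 × 10^-1 → 2 s.f., 7735.4 → 5 s.f., 0.933 → 3 s.f.; limit is 2.
Rounded to 2 significant figures: 2.2 × 10^-5.

2.2 × 10^-5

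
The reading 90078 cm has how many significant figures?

5

90078: zeros between nonzero digits are significant.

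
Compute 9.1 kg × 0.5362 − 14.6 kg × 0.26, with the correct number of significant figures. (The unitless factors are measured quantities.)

9.1 × 0.5362 = 4.87942 → 4.9 kg (2 s.f., last digit at the 10^-1 place).
14.6 × 0.26 = 3.796 → 3.8 kg (2 s.f., last digit at the 10^-1 place).
Difference: 1.08342 kg; keep the coarser place, 10^-1.
Result: 1.1 kg.

1.1 kg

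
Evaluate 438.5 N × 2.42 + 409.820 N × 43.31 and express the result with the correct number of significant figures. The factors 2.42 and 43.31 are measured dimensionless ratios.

1.881 × 10⁴ N

438.5 × 2.42 = 1061.17 → 1.06 × 10³ N (3 s.f., last digit at the 10^1 place).
409.820 × 43.31 = 17749.3042 → 1.775 × 10⁴ N (4 s.f., last digit at the 10^1 place).
Sum: 18810.4742 N; keep the coarser place, 10^1.
Result: 1.881 × 10⁴ N.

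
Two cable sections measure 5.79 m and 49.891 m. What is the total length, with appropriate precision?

5.79 m + 49.891 m = 55.681 m.
Addition/subtraction keeps the fewest decimal places: 5.79 → 2 decimal places, 49.891 → 3 decimal places; limit is 2.
Rounded to 2 decimal places: 55.68 m.

55.68 m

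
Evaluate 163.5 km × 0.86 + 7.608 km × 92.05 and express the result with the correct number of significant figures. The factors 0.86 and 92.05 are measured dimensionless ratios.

163.5 × 0.86 = 140.61 → 1.4 × 10^2 km (2 s.f., last digit at the 10^1 place).
7.608 × 92.05 = 700.3164 → 700.3 km (4 s.f., last digit at the 10^-1 place).
Sum: 840.9264 km; keep the coarser place, 10^1.
Result: 8.4 × 10^2 km.

8.4 × 10^2 km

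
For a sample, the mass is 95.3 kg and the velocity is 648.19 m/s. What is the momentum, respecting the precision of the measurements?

6.18 × 10^4 kg·m/s

momentum = 95.3 kg × 648.19 m/s = 61772.507 kg·m/s.
95.3 has 3 significant figures; 648.19 has 5.
Division/multiplication keeps the fewest: 3 significant figures.
Rounded: 6.18 × 10^4 kg·m/s.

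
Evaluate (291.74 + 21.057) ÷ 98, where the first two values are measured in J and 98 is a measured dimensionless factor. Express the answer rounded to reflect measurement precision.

3.2 J

291.74 J + 21.057 J = 312.797 J; the sum is limited to 2 decimal places (5 s.f.).
Carrying full precision, 312.797 ÷ 98 = 3.19180612245… J; 98 has 2 s.f., so the result keeps min(5, 2) = 2 s.f.
Rounded to 2 significant figures: 3.2 J.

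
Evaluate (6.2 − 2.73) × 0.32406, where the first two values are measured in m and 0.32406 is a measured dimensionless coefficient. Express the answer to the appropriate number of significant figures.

1.1 m

6.2 m − 2.73 m = 3.47 m; the difference is limited to 1 decimal place (2 s.f.).
Carrying full precision, 3.47 × 0.32406 = 1.1244882 m; 0.32406 has 5 s.f., so the result keeps min(2, 5) = 2 s.f.
Rounded to 2 significant figures: 1.1 m.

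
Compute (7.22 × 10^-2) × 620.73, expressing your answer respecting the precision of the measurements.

(7.22 × 10^-2) × 620.73 = 44.816706
Multiplication/division keeps the fewest significant figures: 7.22 × 10^-2 → 3 s.f., 620.73 → 5 s.f.; limit is 3.
Rounded to 3 significant figures: 44.8.

44.8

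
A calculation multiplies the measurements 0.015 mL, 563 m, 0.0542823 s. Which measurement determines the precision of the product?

0.015 mL → 2 s.f.; 563 m → 3 s.f.; 0.0542823 s → 6 s.f.
The fewest is 2 significant figures, from 0.015 mL.

0.015 mL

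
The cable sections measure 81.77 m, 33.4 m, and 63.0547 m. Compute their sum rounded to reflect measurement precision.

178.2 m

81.77 m + 33.4 m + 63.0547 m = 178.2247 m.
Addition/subtraction keeps the fewest decimal places: 81.77 → 2 decimal places, 33.4 → 1 decimal place, 63.0547 → 4 decimal places; limit is 1.
Rounded to 1 decimal place: 178.2 m.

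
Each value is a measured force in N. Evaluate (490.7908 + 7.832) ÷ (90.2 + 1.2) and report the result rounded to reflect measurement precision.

490.7908 + 7.832 = 498.6228, limited to 3 d.p. → 6 s.f.; 90.2 + 1.2 = 91.4, limited to 1 d.p. → 3 s.f.
Carrying full precision, 498.6228 ÷ 91.4 = 5.4553916849…; keep min(6, 3) = 3 s.f.
Rounded to 3 significant figures: 5.46.

5.46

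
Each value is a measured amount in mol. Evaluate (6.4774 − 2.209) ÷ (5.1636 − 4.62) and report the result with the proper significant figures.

7.9

6.4774 − 2.209 = 4.2684, limited to 3 d.p. → 4 s.f.; 5.1636 − 4.62 = 0.5436, limited to 2 d.p. → 2 s.f.
Carrying full precision, 4.2684 ÷ 0.5436 = 7.85209713024…; keep min(4, 2) = 2 s.f.
Rounded to 2 significant figures: 7.9.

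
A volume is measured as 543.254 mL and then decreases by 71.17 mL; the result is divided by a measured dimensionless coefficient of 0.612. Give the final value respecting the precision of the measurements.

543.254 mL − 71.17 mL = 472.084 mL; the difference is limited to 2 decimal places (5 s.f.).
Carrying full precision, 472.084 ÷ 0.612 = 771.379084967… mL; 0.612 has 3 s.f., so the result keeps min(5, 3) = 3 s.f.
Rounded to 3 significant figures: 771 mL.

771 mL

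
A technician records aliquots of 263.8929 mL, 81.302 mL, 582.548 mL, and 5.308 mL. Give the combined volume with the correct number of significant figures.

263.8929 mL + 81.302 mL + 582.548 mL + 5.308 mL = 933.0509 mL.
Addition/subtraction keeps the fewest decimal places: 263.8929 → 4 decimal places, 81.302 → 3 decimal places, 582.548 → 3 decimal places, 5.308 → 3 decimal places; limit is 3.
Rounded to 3 decimal places: 933.051 mL.

933.051 mL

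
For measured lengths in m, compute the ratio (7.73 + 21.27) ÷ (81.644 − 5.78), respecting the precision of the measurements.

0.3823

7.73 + 21.27 = 29.00, limited to 2 d.p. → 4 s.f.; 81.644 − 5.78 = 75.864, limited to 2 d.p. → 4 s.f.
Carrying full precision, 29.00 ÷ 75.864 = 0.382262996942…; keep min(4, 4) = 4 s.f.
Rounded to 4 significant figures: 0.3823.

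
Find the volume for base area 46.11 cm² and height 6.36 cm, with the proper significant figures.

volume = 46.11 cm² × 6.36 cm = 293.2596 cm³.
46.11 has 4 significant figures; 6.36 has 3.
Division/multiplication keeps the fewest: 3 significant figures.
Rounded: 2.93 × 10² cm³.

2.93 × 10² cm³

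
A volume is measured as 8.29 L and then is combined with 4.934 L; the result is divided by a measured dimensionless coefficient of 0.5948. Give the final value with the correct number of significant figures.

8.29 L + 4.934 L = 13.224 L; the sum is limited to 2 decimal places (4 s.f.).
Carrying full precision, 13.224 ÷ 0.5948 = 22.2326832549… L; 0.5948 has 4 s.f., so the result keeps min(4, 4) = 4 s.f.
Rounded to 4 significant figures: 22.23 L.

22.23 L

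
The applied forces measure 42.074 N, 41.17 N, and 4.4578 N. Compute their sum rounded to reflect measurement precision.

87.70 N

42.074 N + 41.17 N + 4.4578 N = 87.7018 N.
Addition/subtraction keeps the fewest decimal places: 42.074 → 3 decimal places, 41.17 → 2 decimal places, 4.4578 → 4 decimal places; limit is 2.
Rounded to 2 decimal places: 87.70 N.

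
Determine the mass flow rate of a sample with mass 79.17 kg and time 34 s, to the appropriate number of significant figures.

mass flow rate = 79.17 kg ÷ 34 s = 2.32852941176… kg/s.
79.17 has 4 significant figures; 34 has 2.
Division/multiplication keeps the fewest: 2 significant figures.
Rounded: 2.3 kg/s.

2.3 kg/s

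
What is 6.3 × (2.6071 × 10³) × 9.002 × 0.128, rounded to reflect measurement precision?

1.9 × 10⁴

6.3 × (2.6071 × 10³) × 9.002 × 0.128 = 18925.4936909…
Multiplication/division keeps the fewest significant figures: 6.3 → 2 s.f., 2.6071 × 10³ → 5 s.f., 9.002 → 4 s.f., 0.128 → 3 s.f.; limit is 2.
Rounded to 2 significant figures: 1.9 × 10⁴.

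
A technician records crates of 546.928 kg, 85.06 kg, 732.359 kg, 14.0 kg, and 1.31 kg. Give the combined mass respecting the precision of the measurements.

546.928 kg + 85.06 kg + 732.359 kg + 14.0 kg + 1.31 kg = 1379.657 kg.
Addition/subtraction keeps the fewest decimal places: 546.928 → 3 decimal places, 85.06 → 2 decimal places, 732.359 → 3 decimal places, 14.0 → 1 decimal place, 1.31 → 2 decimal places; limit is 1.
Rounded to 1 decimal place: 1379.7 kg.

1379.7 kg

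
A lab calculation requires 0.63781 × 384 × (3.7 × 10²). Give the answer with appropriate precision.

0.63781 × 384 × (3.7 × 10²) = 90620.0448
Multiplication/division keeps the fewest significant figures: 0.63781 → 5 s.f., 384 → 3 s.f., 3.7 × 10² → 2 s.f.; limit is 2.
Rounded to 2 significant figures: 9.1 × 10⁴.

9.1 × 10⁴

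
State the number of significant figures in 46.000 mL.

5

46.000: trailing zeros after a decimal point are significant.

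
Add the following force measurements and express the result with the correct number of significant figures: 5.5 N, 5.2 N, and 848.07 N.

5.5 N + 5.2 N + 848.07 N = 858.77 N.
Addition/subtraction keeps the fewest decimal places: 5.5 → 1 decimal place, 5.2 → 1 decimal place, 848.07 → 2 decimal places; limit is 1.
Rounded to 1 decimal place: 8.588 × 10^2 N.

8.588 × 10^2 N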